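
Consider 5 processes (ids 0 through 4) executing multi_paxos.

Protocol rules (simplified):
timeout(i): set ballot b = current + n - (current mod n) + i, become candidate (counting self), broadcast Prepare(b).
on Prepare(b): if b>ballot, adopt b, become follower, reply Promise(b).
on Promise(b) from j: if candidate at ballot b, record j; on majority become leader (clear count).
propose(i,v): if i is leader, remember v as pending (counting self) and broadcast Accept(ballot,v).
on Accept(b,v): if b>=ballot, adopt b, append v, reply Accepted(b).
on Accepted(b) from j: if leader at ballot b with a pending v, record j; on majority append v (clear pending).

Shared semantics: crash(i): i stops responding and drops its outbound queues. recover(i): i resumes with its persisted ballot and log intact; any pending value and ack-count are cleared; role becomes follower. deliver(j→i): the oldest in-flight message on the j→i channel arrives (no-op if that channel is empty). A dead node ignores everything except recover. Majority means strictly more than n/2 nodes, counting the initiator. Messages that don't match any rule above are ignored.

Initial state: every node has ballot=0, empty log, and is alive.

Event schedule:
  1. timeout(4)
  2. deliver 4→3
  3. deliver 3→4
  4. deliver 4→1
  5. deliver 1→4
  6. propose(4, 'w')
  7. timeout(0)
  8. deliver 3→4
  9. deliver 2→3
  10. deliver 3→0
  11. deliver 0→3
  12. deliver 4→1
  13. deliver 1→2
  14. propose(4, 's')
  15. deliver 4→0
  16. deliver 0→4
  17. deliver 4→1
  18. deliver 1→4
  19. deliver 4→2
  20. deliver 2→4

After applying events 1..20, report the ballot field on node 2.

9

1. timeout(4):  <4:cand b9 ->
2. deliver 4→3:  <3:foll b9 ->
3. deliver 3→4:  nop
4. deliver 4→1:  <1:foll b9 ->
5. deliver 1→4:  <4:lead b9 ->
6. propose(4,'w'):  nop
7. timeout(0):  <0:cand b5 ->
8. deliver 3→4:  nop
9. deliver 2→3:  nop
10. deliver 3→0:  nop
11. deliver 0→3:  nop
12. deliver 4→1:  <1:foll b9 w>
13. deliver 1→2:  nop
14. propose(4,'s'):  nop
15. deliver 4→0:  <0:foll b9 ->
16. deliver 0→4:  nop
17. deliver 4→1:  <1:foll b9 w,s>
18. deliver 1→4:  nop
19. deliver 4→2:  <2:foll b9 ->
20. deliver 2→4:  nop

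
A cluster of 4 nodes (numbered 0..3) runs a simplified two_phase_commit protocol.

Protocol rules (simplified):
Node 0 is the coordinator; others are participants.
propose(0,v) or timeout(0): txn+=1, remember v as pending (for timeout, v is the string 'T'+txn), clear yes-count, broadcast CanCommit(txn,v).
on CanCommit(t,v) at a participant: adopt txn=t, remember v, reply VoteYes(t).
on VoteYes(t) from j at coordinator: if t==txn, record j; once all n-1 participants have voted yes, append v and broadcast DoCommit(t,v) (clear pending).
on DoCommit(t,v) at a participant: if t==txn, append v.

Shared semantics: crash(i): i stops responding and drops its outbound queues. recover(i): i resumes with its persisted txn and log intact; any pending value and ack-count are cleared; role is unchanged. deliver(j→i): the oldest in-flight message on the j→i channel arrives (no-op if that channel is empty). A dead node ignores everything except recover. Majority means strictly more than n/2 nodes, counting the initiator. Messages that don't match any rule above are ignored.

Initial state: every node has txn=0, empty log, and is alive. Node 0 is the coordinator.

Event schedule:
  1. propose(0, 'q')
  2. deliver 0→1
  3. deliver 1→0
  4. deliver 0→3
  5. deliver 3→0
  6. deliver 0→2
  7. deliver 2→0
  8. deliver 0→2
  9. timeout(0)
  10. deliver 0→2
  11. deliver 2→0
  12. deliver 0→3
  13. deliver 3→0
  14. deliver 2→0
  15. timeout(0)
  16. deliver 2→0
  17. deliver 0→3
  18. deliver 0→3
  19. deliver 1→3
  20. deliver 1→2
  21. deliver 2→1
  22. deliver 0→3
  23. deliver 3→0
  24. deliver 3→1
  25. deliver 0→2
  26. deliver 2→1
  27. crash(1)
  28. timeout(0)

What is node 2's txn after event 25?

3

step 1 propose(0,'q'): 0={coor,t=1,log=-}
step 2 deliver 0→1: 1={part,t=1,log=-}
step 3 deliver 1→0: —
step 4 deliver 0→3: 3={part,t=1,log=-}
step 5 deliver 3→0: —
step 6 deliver 0→2: 2={part,t=1,log=-}
step 7 deliver 2→0: 0={coor,t=1,log=q}
step 8 deliver 0→2: 2={part,t=1,log=q}
step 9 timeout(0): 0={coor,t=2,log=q}
step 10 deliver 0→2: 2={part,t=2,log=q}
step 11 deliver 2→0: —
step 12 deliver 0→3: 3={part,t=1,log=q}
step 13 deliver 3→0: —
step 14 deliver 2→0: —
step 15 timeout(0): 0={coor,t=3,log=q}
step 16 deliver 2→0: —
step 17 deliver 0→3: 3={part,t=2,log=q}
step 18 deliver 0→3: 3={part,t=3,log=q}
step 19 deliver 1→3: —
step 20 deliver 1→2: —
step 21 deliver 2→1: —
step 22 deliver 0→3: —
step 23 deliver 3→0: —
step 24 deliver 3→1: —
step 25 deliver 0→2: 2={part,t=3,log=q}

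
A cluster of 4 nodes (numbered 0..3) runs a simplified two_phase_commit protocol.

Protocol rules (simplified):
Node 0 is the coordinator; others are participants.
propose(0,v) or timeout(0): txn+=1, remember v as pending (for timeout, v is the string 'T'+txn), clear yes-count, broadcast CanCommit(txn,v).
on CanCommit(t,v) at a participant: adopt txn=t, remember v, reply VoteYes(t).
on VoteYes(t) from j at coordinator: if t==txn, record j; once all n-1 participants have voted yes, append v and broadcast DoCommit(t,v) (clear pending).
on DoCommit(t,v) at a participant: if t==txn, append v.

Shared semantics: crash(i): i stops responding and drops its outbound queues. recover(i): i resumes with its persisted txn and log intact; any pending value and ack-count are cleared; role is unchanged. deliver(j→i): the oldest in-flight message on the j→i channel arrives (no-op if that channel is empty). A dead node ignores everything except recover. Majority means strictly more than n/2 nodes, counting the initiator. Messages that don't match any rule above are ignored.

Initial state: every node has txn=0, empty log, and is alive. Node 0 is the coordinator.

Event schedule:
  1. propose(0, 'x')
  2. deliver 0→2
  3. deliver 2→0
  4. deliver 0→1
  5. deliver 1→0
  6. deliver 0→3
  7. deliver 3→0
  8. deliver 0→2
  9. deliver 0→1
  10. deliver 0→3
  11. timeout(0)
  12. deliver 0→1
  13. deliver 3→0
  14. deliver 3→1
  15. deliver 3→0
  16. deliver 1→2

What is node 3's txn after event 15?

1

step 1 propose(0,'x'): 0={coor,t=1,log=-}
step 2 deliver 0→2: 2={part,t=1,log=-}
step 3 deliver 2→0: —
step 4 deliver 0→1: 1={part,t=1,log=-}
step 5 deliver 1→0: —
step 6 deliver 0→3: 3={part,t=1,log=-}
step 7 deliver 3→0: 0={coor,t=1,log=x}
step 8 deliver 0→2: 2={part,t=1,log=x}
step 9 deliver 0→1: 1={part,t=1,log=x}
step 10 deliver 0→3: 3={part,t=1,log=x}
step 11 timeout(0): 0={coor,t=2,log=x}
step 12 deliver 0→1: 1={part,t=2,log=x}
step 13 deliver 3→0: —
step 14 deliver 3→1: —
step 15 deliver 3→0: —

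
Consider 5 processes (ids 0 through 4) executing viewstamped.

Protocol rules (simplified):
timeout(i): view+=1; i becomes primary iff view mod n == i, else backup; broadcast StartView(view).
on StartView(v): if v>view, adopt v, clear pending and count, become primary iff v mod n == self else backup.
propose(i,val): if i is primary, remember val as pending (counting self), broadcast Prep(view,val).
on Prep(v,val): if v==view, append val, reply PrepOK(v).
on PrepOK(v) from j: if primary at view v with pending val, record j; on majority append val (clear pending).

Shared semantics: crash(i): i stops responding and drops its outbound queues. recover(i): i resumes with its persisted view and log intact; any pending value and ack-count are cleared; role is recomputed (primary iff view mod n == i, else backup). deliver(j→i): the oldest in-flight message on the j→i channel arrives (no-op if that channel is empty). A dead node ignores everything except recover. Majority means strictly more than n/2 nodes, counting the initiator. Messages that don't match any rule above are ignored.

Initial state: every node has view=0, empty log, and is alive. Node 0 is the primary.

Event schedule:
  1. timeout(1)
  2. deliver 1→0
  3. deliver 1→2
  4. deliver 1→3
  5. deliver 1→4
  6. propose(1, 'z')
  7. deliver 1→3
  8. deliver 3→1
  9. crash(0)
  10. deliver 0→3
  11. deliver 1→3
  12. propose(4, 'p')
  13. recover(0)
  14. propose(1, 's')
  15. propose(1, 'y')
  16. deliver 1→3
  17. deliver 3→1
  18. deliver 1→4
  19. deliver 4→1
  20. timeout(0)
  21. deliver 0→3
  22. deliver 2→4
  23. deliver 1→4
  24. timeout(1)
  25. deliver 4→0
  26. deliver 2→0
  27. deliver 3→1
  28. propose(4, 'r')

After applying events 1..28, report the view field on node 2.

1

after 1 — timeout(1): n1:prim/v1/[-]
after 2 — deliver 1→0: n0:back/v1/[-]
after 3 — deliver 1→2: n2:back/v1/[-]
after 4 — deliver 1→3: n3:back/v1/[-]
after 5 — deliver 1→4: n4:back/v1/[-]
after 6 — propose(1,'z'): ·
after 7 — deliver 1→3: n3:back/v1/[z]
after 8 — deliver 3→1: ·
after 9 — crash(0): n0:✗back/v1/[-]
after 10 — deliver 0→3: ·
after 11 — deliver 1→3: ·
after 12 — propose(4,'p'): ·
after 13 — recover(0): n0:back/v1/[-]
after 14 — propose(1,'s'): ·
after 15 — propose(1,'y'): ·
after 16 — deliver 1→3: n3:back/v1/[z,s]
after 17 — deliver 3→1: ·
after 18 — deliver 1→4: n4:back/v1/[z]
after 19 — deliver 4→1: n1:prim/v1/[y]
after 20 — timeout(0): n0:back/v2/[-]
after 21 — deliver 0→3: n3:back/v2/[z,s]
after 22 — deliver 2→4: ·
after 23 — deliver 1→4: n4:back/v1/[z,s]
after 24 — timeout(1): n1:back/v2/[y]
after 25 — deliver 4→0: ·
after 26 — deliver 2→0: ·
after 27 — deliver 3→1: ·
after 28 — propose(4,'r'): ·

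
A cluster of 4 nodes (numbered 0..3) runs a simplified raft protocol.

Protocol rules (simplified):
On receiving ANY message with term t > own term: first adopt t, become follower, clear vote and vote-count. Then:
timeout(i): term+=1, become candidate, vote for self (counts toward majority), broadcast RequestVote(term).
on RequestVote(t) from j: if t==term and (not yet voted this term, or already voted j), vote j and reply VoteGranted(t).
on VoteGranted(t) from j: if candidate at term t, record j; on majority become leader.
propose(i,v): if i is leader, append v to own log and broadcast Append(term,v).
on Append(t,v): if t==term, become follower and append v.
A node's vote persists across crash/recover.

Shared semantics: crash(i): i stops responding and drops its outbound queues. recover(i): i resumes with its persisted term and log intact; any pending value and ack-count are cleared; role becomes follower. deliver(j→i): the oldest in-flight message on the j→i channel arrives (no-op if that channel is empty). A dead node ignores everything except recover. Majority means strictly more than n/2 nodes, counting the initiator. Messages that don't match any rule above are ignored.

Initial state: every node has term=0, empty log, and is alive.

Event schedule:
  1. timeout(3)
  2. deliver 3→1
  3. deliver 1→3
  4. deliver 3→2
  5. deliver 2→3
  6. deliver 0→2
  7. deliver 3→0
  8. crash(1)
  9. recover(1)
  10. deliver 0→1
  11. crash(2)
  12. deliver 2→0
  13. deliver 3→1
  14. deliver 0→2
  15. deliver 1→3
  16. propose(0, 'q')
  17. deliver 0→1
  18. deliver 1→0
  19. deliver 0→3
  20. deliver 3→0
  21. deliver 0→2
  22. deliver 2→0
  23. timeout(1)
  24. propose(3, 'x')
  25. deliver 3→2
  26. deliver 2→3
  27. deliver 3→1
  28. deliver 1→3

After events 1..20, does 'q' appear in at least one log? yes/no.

step 1 timeout(3): 3={cand,t=1,log=-}
step 2 deliver 3→1: 1={foll,t=1,log=-}
step 3 deliver 1→3: —
step 4 deliver 3→2: 2={foll,t=1,log=-}
step 5 deliver 2→3: 3={lead,t=1,log=-}
step 6 deliver 0→2: —
step 7 deliver 3→0: 0={foll,t=1,log=-}
step 8 crash(1): 1={✗foll,t=1,log=-}
step 9 recover(1): 1={foll,t=1,log=-}
step 10 deliver 0→1: —
step 11 crash(2): 2={✗foll,t=1,log=-}
step 12 deliver 2→0: —
step 13 deliver 3→1: —
step 14 deliver 0→2: —
step 15 deliver 1→3: —
step 16 propose(0,'q'): —
step 17 deliver 0→1: —
step 18 deliver 1→0: —
step 19 deliver 0→3: —
step 20 deliver 3→0: —

no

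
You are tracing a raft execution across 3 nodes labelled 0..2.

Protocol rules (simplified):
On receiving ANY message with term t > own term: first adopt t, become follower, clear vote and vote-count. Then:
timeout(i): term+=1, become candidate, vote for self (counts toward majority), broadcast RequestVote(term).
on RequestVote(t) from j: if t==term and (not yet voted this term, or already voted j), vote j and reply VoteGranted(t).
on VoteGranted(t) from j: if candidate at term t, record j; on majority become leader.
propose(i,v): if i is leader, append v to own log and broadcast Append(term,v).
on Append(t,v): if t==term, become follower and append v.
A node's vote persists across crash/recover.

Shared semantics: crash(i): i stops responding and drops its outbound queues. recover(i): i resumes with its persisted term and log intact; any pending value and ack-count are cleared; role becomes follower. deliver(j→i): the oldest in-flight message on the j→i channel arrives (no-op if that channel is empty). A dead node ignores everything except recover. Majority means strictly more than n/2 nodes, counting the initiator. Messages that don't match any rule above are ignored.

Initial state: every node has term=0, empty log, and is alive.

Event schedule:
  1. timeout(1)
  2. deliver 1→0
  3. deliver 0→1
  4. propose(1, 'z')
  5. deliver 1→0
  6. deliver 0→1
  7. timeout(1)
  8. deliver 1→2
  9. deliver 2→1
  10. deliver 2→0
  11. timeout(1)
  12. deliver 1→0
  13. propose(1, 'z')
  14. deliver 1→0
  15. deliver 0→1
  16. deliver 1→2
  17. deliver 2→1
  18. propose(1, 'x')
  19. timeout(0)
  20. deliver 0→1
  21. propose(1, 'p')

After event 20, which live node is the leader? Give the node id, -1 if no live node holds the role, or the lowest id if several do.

1

1. timeout(1):  <1:cand t1 ->
2. deliver 1→0:  <0:foll t1 ->
3. deliver 0→1:  <1:lead t1 ->
4. propose(1,'z'):  <1:lead t1 z>
5. deliver 1→0:  <0:foll t1 z>
6. deliver 0→1:  nop
7. timeout(1):  <1:cand t2 z>
8. deliver 1→2:  <2:foll t1 ->
9. deliver 2→1:  nop
10. deliver 2→0:  nop
11. timeout(1):  <1:cand t3 z>
12. deliver 1→0:  <0:foll t2 z>
13. propose(1,'z'):  nop
14. deliver 1→0:  <0:foll t3 z>
15. deliver 0→1:  nop
16. deliver 1→2:  <2:foll t1 z>
17. deliver 2→1:  nop
18. propose(1,'x'):  nop
19. timeout(0):  <0:cand t4 z>
20. deliver 0→1:  <1:lead t3 z>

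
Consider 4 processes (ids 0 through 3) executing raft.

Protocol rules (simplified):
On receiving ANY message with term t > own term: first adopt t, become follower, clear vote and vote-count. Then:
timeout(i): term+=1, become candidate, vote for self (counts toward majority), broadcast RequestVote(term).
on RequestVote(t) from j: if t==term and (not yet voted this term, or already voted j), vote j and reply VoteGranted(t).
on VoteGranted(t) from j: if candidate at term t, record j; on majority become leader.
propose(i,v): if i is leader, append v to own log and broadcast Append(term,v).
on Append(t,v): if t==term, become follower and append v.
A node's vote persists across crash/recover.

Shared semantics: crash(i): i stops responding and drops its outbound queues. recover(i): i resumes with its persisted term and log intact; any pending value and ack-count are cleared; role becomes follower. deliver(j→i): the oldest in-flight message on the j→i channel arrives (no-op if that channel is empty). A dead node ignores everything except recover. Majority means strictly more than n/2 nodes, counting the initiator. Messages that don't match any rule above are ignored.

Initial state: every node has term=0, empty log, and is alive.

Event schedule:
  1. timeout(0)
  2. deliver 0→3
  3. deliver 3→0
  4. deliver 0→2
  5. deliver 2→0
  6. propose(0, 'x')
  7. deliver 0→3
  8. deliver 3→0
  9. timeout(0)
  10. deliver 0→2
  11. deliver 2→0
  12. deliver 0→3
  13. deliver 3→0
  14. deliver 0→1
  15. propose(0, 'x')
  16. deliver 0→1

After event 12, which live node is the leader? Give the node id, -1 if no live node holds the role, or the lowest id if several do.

[1] timeout(0) → N0(cand t1 [-])
[2] deliver 0→3 → N3(foll t1 [-])
[3] deliver 3→0 → ∅
[4] deliver 0→2 → N2(foll t1 [-])
[5] deliver 2→0 → N0(lead t1 [-])
[6] propose(0,'x') → N0(lead t1 [x])
[7] deliver 0→3 → N3(foll t1 [x])
[8] deliver 3→0 → ∅
[9] timeout(0) → N0(cand t2 [x])
[10] deliver 0→2 → N2(foll t1 [x])
[11] deliver 2→0 → ∅
[12] deliver 0→3 → N3(foll t2 [x])

-1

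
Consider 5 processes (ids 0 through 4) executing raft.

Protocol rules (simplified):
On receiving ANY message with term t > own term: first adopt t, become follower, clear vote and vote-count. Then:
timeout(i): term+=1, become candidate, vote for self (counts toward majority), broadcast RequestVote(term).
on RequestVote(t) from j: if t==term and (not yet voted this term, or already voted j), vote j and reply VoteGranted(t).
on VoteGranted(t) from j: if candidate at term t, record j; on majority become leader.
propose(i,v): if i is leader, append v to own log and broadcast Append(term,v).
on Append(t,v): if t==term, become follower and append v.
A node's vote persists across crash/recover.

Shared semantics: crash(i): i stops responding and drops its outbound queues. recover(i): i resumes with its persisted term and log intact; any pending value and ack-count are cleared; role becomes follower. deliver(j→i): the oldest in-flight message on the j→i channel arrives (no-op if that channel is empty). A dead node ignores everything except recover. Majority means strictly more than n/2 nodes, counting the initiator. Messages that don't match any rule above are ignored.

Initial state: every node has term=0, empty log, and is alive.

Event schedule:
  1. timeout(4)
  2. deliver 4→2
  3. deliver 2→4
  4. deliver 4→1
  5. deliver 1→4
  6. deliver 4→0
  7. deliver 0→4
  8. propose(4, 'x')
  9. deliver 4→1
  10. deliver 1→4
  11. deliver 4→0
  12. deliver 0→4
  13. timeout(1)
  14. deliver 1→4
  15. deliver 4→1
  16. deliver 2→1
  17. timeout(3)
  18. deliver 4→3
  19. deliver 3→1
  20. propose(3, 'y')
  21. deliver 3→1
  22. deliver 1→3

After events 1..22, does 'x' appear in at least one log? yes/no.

yes

step 1 timeout(4): 4={cand,t=1,log=-}
step 2 deliver 4→2: 2={foll,t=1,log=-}
step 3 deliver 2→4: —
step 4 deliver 4→1: 1={foll,t=1,log=-}
step 5 deliver 1→4: 4={lead,t=1,log=-}
step 6 deliver 4→0: 0={foll,t=1,log=-}
step 7 deliver 0→4: —
step 8 propose(4,'x'): 4={lead,t=1,log=x}
step 9 deliver 4→1: 1={foll,t=1,log=x}
step 10 deliver 1→4: —
step 11 deliver 4→0: 0={foll,t=1,log=x}
step 12 deliver 0→4: —
step 13 timeout(1): 1={cand,t=2,log=x}
step 14 deliver 1→4: 4={foll,t=2,log=x}
step 15 deliver 4→1: —
step 16 deliver 2→1: —
step 17 timeout(3): 3={cand,t=1,log=-}
step 18 deliver 4→3: —
step 19 deliver 3→1: —
step 20 propose(3,'y'): —
step 21 deliver 3→1: —
step 22 deliver 1→3: 3={foll,t=2,log=-}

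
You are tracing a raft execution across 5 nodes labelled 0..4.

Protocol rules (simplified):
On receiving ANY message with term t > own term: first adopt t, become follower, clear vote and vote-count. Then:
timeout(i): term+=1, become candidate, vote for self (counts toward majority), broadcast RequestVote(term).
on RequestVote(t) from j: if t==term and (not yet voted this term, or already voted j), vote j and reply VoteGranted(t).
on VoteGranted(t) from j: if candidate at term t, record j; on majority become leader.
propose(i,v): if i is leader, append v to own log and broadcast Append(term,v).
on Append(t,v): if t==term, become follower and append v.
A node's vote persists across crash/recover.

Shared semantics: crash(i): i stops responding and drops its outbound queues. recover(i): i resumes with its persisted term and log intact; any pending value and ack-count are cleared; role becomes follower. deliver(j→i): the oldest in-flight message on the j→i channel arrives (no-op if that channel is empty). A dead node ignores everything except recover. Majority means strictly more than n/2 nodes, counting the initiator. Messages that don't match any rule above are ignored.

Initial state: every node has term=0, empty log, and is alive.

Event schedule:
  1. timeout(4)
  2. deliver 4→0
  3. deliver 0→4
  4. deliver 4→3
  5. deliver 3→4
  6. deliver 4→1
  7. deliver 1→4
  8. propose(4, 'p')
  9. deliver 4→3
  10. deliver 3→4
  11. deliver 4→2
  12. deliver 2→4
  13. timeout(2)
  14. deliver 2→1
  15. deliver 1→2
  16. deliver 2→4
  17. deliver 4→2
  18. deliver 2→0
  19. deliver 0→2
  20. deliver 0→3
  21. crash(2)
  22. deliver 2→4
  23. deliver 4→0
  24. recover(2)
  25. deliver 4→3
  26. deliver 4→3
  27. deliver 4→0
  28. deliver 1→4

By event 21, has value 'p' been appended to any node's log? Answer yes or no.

step 1 timeout(4): 4={cand,t=1,log=-}
step 2 deliver 4→0: 0={foll,t=1,log=-}
step 3 deliver 0→4: —
step 4 deliver 4→3: 3={foll,t=1,log=-}
step 5 deliver 3→4: 4={lead,t=1,log=-}
step 6 deliver 4→1: 1={foll,t=1,log=-}
step 7 deliver 1→4: —
step 8 propose(4,'p'): 4={lead,t=1,log=p}
step 9 deliver 4→3: 3={foll,t=1,log=p}
step 10 deliver 3→4: —
step 11 deliver 4→2: 2={foll,t=1,log=-}
step 12 deliver 2→4: —
step 13 timeout(2): 2={cand,t=2,log=-}
step 14 deliver 2→1: 1={foll,t=2,log=-}
step 15 deliver 1→2: —
step 16 deliver 2→4: 4={foll,t=2,log=p}
step 17 deliver 4→2: —
step 18 deliver 2→0: 0={foll,t=2,log=-}
step 19 deliver 0→2: 2={lead,t=2,log=-}
step 20 deliver 0→3: —
step 21 crash(2): 2={✗lead,t=2,log=-}

yes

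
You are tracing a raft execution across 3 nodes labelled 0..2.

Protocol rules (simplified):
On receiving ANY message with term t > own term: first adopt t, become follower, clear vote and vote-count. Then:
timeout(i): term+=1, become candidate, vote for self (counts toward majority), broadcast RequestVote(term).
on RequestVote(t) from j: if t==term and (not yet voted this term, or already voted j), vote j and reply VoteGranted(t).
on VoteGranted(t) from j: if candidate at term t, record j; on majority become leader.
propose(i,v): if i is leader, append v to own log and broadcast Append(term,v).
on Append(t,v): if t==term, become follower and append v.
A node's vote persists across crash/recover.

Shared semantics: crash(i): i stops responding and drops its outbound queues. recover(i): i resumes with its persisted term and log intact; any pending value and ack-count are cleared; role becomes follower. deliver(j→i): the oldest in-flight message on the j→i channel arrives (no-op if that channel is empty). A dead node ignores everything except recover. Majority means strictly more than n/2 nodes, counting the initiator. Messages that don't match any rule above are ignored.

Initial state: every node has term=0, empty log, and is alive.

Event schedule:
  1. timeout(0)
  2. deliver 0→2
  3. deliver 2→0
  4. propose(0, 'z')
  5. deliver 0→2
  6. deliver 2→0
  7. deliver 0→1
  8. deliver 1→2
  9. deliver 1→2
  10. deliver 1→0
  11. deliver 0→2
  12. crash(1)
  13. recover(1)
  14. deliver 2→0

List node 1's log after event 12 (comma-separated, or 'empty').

empty

step 1 timeout(0): 0={cand,t=1,log=-}
step 2 deliver 0→2: 2={foll,t=1,log=-}
step 3 deliver 2→0: 0={lead,t=1,log=-}
step 4 propose(0,'z'): 0={lead,t=1,log=z}
step 5 deliver 0→2: 2={foll,t=1,log=z}
step 6 deliver 2→0: —
step 7 deliver 0→1: 1={foll,t=1,log=-}
step 8 deliver 1→2: —
step 9 deliver 1→2: —
step 10 deliver 1→0: —
step 11 deliver 0→2: —
step 12 crash(1): 1={✗foll,t=1,log=-}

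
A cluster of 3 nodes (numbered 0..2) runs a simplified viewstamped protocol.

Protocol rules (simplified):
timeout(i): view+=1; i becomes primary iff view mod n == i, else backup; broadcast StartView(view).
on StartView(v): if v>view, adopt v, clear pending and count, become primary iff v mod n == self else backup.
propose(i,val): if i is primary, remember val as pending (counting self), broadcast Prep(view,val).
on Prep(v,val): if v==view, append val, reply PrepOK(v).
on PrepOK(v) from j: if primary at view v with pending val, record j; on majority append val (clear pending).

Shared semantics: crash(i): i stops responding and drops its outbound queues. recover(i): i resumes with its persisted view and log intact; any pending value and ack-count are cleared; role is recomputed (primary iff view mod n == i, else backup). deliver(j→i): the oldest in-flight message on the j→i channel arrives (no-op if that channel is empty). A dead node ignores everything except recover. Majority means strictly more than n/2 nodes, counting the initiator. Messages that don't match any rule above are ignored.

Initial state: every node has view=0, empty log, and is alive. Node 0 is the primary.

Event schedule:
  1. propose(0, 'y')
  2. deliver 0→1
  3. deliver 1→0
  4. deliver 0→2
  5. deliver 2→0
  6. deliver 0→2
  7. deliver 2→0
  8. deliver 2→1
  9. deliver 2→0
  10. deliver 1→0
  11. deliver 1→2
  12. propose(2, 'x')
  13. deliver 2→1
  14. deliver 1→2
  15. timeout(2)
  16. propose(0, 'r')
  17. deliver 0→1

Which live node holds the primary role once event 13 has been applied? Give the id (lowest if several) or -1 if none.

[1] propose(0,'y') → ∅
[2] deliver 0→1 → N1(back v0 [y])
[3] deliver 1→0 → N0(prim v0 [y])
[4] deliver 0→2 → N2(back v0 [y])
[5] deliver 2→0 → ∅
[6] deliver 0→2 → ∅
[7] deliver 2→0 → ∅
[8] deliver 2→1 → ∅
[9] deliver 2→0 → ∅
[10] deliver 1→0 → ∅
[11] deliver 1→2 → ∅
[12] propose(2,'x') → ∅
[13] deliver 2→1 → ∅

0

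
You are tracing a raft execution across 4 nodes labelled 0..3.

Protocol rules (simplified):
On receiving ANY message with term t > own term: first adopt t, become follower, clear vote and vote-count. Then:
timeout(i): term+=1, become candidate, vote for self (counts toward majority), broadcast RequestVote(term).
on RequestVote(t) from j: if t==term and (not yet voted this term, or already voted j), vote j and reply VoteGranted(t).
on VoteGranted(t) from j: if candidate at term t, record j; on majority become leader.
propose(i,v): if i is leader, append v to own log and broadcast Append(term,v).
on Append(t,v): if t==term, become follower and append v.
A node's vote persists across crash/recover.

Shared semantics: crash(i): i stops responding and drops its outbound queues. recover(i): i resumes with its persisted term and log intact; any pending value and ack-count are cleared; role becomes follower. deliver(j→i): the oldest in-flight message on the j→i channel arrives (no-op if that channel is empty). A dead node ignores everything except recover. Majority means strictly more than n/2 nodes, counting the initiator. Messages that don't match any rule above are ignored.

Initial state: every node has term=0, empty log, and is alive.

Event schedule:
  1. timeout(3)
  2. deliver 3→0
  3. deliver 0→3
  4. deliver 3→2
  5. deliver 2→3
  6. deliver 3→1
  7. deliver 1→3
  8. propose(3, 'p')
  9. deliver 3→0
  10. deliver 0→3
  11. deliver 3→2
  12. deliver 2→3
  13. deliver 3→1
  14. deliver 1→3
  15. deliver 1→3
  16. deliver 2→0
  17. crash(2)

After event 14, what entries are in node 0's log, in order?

p

[1] timeout(3) → N3(cand t1 [-])
[2] deliver 3→0 → N0(foll t1 [-])
[3] deliver 0→3 → ∅
[4] deliver 3→2 → N2(foll t1 [-])
[5] deliver 2→3 → N3(lead t1 [-])
[6] deliver 3→1 → N1(foll t1 [-])
[7] deliver 1→3 → ∅
[8] propose(3,'p') → N3(lead t1 [p])
[9] deliver 3→0 → N0(foll t1 [p])
[10] deliver 0→3 → ∅
[11] deliver 3→2 → N2(foll t1 [p])
[12] deliver 2→3 → ∅
[13] deliver 3→1 → N1(foll t1 [p])
[14] deliver 1→3 → ∅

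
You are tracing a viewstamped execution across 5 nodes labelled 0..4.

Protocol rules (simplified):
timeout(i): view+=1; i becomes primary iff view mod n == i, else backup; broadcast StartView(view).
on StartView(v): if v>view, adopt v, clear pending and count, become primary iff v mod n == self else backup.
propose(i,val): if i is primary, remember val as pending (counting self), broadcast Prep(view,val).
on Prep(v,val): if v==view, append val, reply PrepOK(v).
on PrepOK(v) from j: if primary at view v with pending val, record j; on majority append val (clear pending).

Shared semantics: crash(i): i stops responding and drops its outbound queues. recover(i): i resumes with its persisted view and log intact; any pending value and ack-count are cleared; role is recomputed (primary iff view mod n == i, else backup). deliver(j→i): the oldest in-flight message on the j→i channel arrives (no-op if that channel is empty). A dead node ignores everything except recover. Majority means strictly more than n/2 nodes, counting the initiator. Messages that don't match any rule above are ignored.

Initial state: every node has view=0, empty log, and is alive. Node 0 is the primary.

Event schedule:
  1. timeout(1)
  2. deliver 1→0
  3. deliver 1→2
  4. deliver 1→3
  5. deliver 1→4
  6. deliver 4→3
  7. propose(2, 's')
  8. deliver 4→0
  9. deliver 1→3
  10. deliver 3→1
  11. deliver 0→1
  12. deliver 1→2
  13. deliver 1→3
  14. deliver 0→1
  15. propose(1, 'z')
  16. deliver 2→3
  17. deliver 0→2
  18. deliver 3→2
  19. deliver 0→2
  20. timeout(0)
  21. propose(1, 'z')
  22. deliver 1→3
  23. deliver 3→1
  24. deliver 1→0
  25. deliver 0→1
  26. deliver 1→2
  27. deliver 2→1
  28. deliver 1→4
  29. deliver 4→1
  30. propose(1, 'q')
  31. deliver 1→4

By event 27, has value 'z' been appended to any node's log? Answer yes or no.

yes

after 1 — timeout(1): n1:prim/v1/[-]
after 2 — deliver 1→0: n0:back/v1/[-]
after 3 — deliver 1→2: n2:back/v1/[-]
after 4 — deliver 1→3: n3:back/v1/[-]
after 5 — deliver 1→4: n4:back/v1/[-]
after 6 — deliver 4→3: ·
after 7 — propose(2,'s'): ·
after 8 — deliver 4→0: ·
after 9 — deliver 1→3: ·
after 10 — deliver 3→1: ·
after 11 — deliver 0→1: ·
after 12 — deliver 1→2: ·
after 13 — deliver 1→3: ·
after 14 — deliver 0→1: ·
after 15 — propose(1,'z'): ·
after 16 — deliver 2→3: ·
after 17 — deliver 0→2: ·
after 18 — deliver 3→2: ·
after 19 — deliver 0→2: ·
after 20 — timeout(0): n0:back/v2/[-]
after 21 — propose(1,'z'): ·
after 22 — deliver 1→3: n3:back/v1/[z]
after 23 — deliver 3→1: ·
after 24 — deliver 1→0: ·
after 25 — deliver 0→1: n1:back/v2/[-]
after 26 — deliver 1→2: n2:back/v1/[z]
after 27 — deliver 2→1: ·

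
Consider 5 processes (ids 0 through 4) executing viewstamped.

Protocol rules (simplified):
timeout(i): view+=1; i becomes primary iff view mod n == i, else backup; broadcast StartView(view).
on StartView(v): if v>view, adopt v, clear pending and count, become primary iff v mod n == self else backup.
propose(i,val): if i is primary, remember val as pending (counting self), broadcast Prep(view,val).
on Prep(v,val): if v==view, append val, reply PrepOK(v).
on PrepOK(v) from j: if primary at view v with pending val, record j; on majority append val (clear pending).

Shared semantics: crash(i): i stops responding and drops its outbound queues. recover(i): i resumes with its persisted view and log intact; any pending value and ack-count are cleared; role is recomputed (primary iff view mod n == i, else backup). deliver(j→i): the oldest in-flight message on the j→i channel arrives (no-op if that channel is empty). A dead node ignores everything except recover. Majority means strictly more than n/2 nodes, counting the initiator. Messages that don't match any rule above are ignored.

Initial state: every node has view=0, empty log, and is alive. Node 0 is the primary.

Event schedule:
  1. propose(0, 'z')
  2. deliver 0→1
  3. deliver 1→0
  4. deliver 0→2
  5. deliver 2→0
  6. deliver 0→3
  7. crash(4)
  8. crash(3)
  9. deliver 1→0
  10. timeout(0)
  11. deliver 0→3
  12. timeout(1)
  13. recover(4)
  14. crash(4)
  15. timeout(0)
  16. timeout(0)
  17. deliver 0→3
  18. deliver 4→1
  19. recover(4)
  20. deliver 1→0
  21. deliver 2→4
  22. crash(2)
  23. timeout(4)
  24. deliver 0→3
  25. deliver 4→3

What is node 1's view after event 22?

1

after 1 — propose(0,'z'): ·
after 2 — deliver 0→1: n1:back/v0/[z]
after 3 — deliver 1→0: ·
after 4 — deliver 0→2: n2:back/v0/[z]
after 5 — deliver 2→0: n0:prim/v0/[z]
after 6 — deliver 0→3: n3:back/v0/[z]
after 7 — crash(4): n4:✗back/v0/[-]
after 8 — crash(3): n3:✗back/v0/[z]
after 9 — deliver 1→0: ·
after 10 — timeout(0): n0:back/v1/[z]
after 11 — deliver 0→3: ·
after 12 — timeout(1): n1:prim/v1/[z]
after 13 — recover(4): n4:back/v0/[-]
after 14 — crash(4): n4:✗back/v0/[-]
after 15 — timeout(0): n0:back/v2/[z]
after 16 — timeout(0): n0:back/v3/[z]
after 17 — deliver 0→3: ·
after 18 — deliver 4→1: ·
after 19 — recover(4): n4:back/v0/[-]
after 20 — deliver 1→0: ·
after 21 — deliver 2→4: ·
after 22 — crash(2): n2:✗back/v0/[z]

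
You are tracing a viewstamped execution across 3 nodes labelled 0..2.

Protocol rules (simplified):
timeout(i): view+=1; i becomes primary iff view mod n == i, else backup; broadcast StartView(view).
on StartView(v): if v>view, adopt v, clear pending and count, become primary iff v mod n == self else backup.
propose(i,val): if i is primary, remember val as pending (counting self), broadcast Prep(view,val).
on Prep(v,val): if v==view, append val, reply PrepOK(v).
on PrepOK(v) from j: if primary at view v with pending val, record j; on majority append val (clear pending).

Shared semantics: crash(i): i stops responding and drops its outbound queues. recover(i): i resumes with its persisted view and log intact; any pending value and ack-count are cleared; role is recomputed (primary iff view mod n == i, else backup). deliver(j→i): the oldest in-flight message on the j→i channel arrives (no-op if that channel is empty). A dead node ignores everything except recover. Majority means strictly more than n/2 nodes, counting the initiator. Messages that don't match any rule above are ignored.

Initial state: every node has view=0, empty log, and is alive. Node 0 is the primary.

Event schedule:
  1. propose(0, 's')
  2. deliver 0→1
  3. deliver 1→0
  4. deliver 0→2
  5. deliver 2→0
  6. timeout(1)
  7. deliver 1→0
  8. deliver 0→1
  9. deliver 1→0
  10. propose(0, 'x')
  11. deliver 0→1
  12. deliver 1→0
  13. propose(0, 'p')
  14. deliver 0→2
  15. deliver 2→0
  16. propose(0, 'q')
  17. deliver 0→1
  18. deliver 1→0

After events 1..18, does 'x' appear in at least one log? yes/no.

[1] propose(0,'s') → ∅
[2] deliver 0→1 → N1(back v0 [s])
[3] deliver 1→0 → N0(prim v0 [s])
[4] deliver 0→2 → N2(back v0 [s])
[5] deliver 2→0 → ∅
[6] timeout(1) → N1(prim v1 [s])
[7] deliver 1→0 → N0(back v1 [s])
[8] deliver 0→1 → ∅
[9] deliver 1→0 → ∅
[10] propose(0,'x') → ∅
[11] deliver 0→1 → ∅
[12] deliver 1→0 → ∅
[13] propose(0,'p') → ∅
[14] deliver 0→2 → ∅
[15] deliver 2→0 → ∅
[16] propose(0,'q') → ∅
[17] deliver 0→1 → ∅
[18] deliver 1→0 → ∅

no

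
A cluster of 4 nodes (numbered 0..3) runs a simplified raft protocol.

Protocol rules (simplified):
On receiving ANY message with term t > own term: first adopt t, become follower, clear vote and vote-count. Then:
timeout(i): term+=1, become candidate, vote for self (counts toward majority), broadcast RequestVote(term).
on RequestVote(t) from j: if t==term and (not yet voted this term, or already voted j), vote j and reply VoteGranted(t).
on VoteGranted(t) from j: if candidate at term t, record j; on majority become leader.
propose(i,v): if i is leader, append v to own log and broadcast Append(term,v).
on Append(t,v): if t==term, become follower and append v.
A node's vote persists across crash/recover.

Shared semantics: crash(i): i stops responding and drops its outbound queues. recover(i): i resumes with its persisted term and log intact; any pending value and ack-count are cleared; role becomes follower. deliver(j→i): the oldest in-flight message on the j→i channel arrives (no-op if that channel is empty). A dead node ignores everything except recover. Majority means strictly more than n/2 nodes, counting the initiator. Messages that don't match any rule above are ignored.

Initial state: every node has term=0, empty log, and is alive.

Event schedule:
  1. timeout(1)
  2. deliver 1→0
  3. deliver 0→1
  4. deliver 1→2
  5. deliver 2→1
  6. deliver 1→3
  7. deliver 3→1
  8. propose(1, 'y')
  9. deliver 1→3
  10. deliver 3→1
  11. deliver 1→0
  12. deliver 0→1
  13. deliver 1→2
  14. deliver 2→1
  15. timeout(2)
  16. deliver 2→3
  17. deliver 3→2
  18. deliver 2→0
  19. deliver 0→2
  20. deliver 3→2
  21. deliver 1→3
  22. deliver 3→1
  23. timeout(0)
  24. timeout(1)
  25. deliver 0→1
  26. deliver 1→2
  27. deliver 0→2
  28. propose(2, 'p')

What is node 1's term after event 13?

1. timeout(1):  <1:cand t1 ->
2. deliver 1→0:  <0:foll t1 ->
3. deliver 0→1:  nop
4. deliver 1→2:  <2:foll t1 ->
5. deliver 2→1:  <1:lead t1 ->
6. deliver 1→3:  <3:foll t1 ->
7. deliver 3→1:  nop
8. propose(1,'y'):  <1:lead t1 y>
9. deliver 1→3:  <3:foll t1 y>
10. deliver 3→1:  nop
11. deliver 1→0:  <0:foll t1 y>
12. deliver 0→1:  nop
13. deliver 1→2:  <2:foll t1 y>

1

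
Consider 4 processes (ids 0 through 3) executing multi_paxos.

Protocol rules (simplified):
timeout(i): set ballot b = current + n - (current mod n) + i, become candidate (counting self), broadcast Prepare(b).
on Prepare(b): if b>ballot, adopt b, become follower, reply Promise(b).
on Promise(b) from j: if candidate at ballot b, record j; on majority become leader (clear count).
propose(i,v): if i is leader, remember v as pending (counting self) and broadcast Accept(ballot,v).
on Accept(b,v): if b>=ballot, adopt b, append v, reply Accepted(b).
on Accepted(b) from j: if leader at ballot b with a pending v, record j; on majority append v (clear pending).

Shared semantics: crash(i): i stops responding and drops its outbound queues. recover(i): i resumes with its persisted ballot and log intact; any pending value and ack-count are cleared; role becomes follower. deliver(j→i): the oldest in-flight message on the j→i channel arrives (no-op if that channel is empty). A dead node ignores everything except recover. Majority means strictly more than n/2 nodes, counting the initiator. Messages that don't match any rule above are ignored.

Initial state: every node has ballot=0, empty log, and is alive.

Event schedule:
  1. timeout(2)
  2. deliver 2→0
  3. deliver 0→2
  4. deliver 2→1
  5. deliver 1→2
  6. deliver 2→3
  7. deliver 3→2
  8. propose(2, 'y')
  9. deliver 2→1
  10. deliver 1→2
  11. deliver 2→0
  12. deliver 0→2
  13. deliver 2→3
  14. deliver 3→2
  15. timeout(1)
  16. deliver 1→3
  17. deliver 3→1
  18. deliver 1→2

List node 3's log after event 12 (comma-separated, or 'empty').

empty

e1 timeout(2): 2[cand,b=6,-]
e2 deliver 2→0: 0[foll,b=6,-]
e3 deliver 0→2: ·
e4 deliver 2→1: 1[foll,b=6,-]
e5 deliver 1→2: 2[lead,b=6,-]
e6 deliver 2→3: 3[foll,b=6,-]
e7 deliver 3→2: ·
e8 propose(2,'y'): ·
e9 deliver 2→1: 1[foll,b=6,y]
e10 deliver 1→2: ·
e11 deliver 2→0: 0[foll,b=6,y]
e12 deliver 0→2: 2[lead,b=6,y]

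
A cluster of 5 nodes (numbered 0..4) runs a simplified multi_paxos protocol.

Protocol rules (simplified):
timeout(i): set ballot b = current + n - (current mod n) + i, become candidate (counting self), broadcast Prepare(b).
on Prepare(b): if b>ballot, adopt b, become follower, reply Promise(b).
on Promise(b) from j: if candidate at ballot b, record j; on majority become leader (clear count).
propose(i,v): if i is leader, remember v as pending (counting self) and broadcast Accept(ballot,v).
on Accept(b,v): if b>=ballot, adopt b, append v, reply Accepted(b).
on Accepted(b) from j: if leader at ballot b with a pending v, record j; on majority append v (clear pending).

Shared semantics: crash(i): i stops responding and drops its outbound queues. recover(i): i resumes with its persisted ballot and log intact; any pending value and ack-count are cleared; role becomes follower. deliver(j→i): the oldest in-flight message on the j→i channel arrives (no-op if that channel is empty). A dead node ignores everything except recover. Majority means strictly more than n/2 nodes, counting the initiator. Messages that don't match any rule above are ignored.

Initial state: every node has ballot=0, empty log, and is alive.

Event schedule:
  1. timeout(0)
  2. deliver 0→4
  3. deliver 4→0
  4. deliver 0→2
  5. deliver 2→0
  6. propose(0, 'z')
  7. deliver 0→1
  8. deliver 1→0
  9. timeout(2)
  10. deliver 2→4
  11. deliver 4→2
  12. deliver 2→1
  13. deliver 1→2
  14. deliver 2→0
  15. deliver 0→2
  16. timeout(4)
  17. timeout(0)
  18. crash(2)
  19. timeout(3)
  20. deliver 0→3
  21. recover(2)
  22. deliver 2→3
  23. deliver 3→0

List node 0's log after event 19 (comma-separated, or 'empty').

empty

after 1 — timeout(0): n0:cand/b5/[-]
after 2 — deliver 0→4: n4:foll/b5/[-]
after 3 — deliver 4→0: ·
after 4 — deliver 0→2: n2:foll/b5/[-]
after 5 — deliver 2→0: n0:lead/b5/[-]
after 6 — propose(0,'z'): ·
after 7 — deliver 0→1: n1:foll/b5/[-]
after 8 — deliver 1→0: ·
after 9 — timeout(2): n2:cand/b12/[-]
after 10 — deliver 2→4: n4:foll/b12/[-]
after 11 — deliver 4→2: ·
after 12 — deliver 2→1: n1:foll/b12/[-]
after 13 — deliver 1→2: n2:lead/b12/[-]
after 14 — deliver 2→0: n0:foll/b12/[-]
after 15 — deliver 0→2: ·
after 16 — timeout(4): n4:cand/b19/[-]
after 17 — timeout(0): n0:cand/b15/[-]
after 18 — crash(2): n2:✗lead/b12/[-]
after 19 — timeout(3): n3:cand/b8/[-]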